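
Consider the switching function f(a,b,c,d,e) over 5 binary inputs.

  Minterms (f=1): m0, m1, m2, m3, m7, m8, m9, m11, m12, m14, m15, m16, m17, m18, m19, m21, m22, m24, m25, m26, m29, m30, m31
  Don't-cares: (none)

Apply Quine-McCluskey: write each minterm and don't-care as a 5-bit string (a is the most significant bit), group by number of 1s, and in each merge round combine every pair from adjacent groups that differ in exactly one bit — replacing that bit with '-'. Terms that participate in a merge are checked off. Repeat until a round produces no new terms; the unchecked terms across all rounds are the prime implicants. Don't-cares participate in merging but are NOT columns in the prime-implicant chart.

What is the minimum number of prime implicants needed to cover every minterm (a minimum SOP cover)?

size-2^0 implicants → 00000(✓)  00001(✓)  00010(✓)  00011(✓)  00111(✓)  01000(✓)  01001(✓)  01011(✓)  01100(✓)  01110(✓)  01111(✓)  10000(✓)  10001(✓)  10010(✓)  10011(✓)  10101(✓)  10110(✓)  11000(✓)  11001(✓)  11010(✓)  11101(✓)  11110(✓)  11111(✓)
size-2^1 implicants → -0000(✓)  -0001(✓)  -0010(✓)  -0011(✓)  -1000(✓)  -1001(✓)  -1110(✓)  -1111(✓)  0-000(✓)  0-001(✓)  0-011(✓)  0-111(✓)  00-11(✓)  000-0(✓)  000-1(✓)  0000-(✓)  0001-(✓)  01-00  01-11(✓)  010-1(✓)  0100-(✓)  011-0  0111-(✓)  1-000(✓)  1-001(✓)  1-010(✓)  1-101(✓)  1-110(✓)  10-01(✓)  10-10(✓)  100-0(✓)  100-1(✓)  1000-(✓)  1001-(✓)  11-01(✓)  11-10(✓)  110-0(✓)  1100-(✓)  111-1  1111-(✓)
size-2^2 implicants → --000(✓)  --001(✓)  -00-0(✓)  -00-1(✓)  -000-(✓)  -001-(✓)  -100-(✓)  -111-  0--11  0-0-1  0-00-(✓)  000--(✓)  1--01  1--10  1-0-0  1-00-(✓)  100--(✓)
size-2^3 implicants → --00-  -00--
Unchecked terms (primes): --00-, -00--, -111-, 0--11, 0-0-1, 01-00, 011-0, 1--01, 1--10, 1-0-0, 111-1
Minterm coverage:
  m0 ⊆ --00-,-00--
  m1 ⊆ --00-,-00--,0-0-1
  m2 ⊆ -00-- [E]
  m3 ⊆ -00--,0--11,0-0-1
  m7 ⊆ 0--11 [E]
  m8 ⊆ --00-,01-00
  m9 ⊆ --00-,0-0-1
  m11 ⊆ 0--11,0-0-1
  m12 ⊆ 01-00,011-0
  m14 ⊆ -111-,011-0
  m15 ⊆ -111-,0--11
  m16 ⊆ --00-,-00--,1-0-0
  m17 ⊆ --00-,-00--,1--01
  m18 ⊆ -00--,1--10,1-0-0
  m19 ⊆ -00-- [E]
  m21 ⊆ 1--01 [E]
  m22 ⊆ 1--10 [E]
  m24 ⊆ --00-,1-0-0
  m25 ⊆ --00-,1--01
  m26 ⊆ 1--10,1-0-0
  m29 ⊆ 1--01,111-1
  m30 ⊆ -111-,1--10
  m31 ⊆ -111-,111-1
E = {-00--, 0--11, 1--01, 1--10}
Petrick residual → --00-, -111-, 01-00
Cover = c'd' + b'c' + bcd + a'de + a'bd'e' + ad'e + ade'  |cover|=7

7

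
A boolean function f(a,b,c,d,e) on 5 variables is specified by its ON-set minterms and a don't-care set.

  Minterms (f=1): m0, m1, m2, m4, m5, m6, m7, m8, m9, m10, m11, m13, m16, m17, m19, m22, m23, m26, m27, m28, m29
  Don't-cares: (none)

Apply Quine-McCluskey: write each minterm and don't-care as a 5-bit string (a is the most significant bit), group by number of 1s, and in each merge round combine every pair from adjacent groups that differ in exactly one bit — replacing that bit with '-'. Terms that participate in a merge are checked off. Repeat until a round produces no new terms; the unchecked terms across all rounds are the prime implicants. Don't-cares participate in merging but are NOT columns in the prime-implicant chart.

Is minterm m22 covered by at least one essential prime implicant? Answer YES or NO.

size-2^0 implicants → 00000(✓)  00001(✓)  00010(✓)  00100(✓)  00101(✓)  00110(✓)  00111(✓)  01000(✓)  01001(✓)  01010(✓)  01011(✓)  01101(✓)  10000(✓)  10001(✓)  10011(✓)  10110(✓)  10111(✓)  11010(✓)  11011(✓)  11100(✓)  11101(✓)
size-2^1 implicants → -0000(✓)  -0001(✓)  -0110(✓)  -0111(✓)  -1010(✓)  -1011(✓)  -1101  0-000(✓)  0-001(✓)  0-010(✓)  0-101(✓)  00-00(✓)  00-01(✓)  00-10(✓)  000-0(✓)  0000-(✓)  001-0(✓)  001-1(✓)  0010-(✓)  0011-(✓)  01-01(✓)  010-0(✓)  010-1(✓)  0100-(✓)  0101-(✓)  1-011  10-11  100-1  1000-(✓)  1011-(✓)  1101-(✓)  1110-
size-2^2 implicants → -000-  -011-  -101-  0--01  0-0-0  0-00-  00--0  00-0-  001--  010--
Unchecked terms (primes): -000-, -011-, -101-, -1101, 0--01, 0-0-0, 0-00-, 00--0, 00-0-, 001--, 010--, 1-011, 10-11, 100-1, 1110-
Minterm coverage:
  m0 ⊆ -000-,0-0-0,0-00-,00--0,00-0-
  m1 ⊆ -000-,0--01,0-00-,00-0-
  m2 ⊆ 0-0-0,00--0
  m4 ⊆ 00--0,00-0-,001--
  m5 ⊆ 0--01,00-0-,001--
  m6 ⊆ -011-,00--0,001--
  m7 ⊆ -011-,001--
  m8 ⊆ 0-0-0,0-00-,010--
  m9 ⊆ 0--01,0-00-,010--
  m10 ⊆ -101-,0-0-0,010--
  m11 ⊆ -101-,010--
  m13 ⊆ -1101,0--01
  m16 ⊆ -000- [E]
  m17 ⊆ -000-,100-1
  m19 ⊆ 1-011,10-11,100-1
  m22 ⊆ -011- [E]
  m23 ⊆ -011-,10-11
  m26 ⊆ -101- [E]
  m27 ⊆ -101-,1-011
  m28 ⊆ 1110- [E]
  m29 ⊆ -1101,1110-
E = {-000-, -011-, -101-, 1110-}

YES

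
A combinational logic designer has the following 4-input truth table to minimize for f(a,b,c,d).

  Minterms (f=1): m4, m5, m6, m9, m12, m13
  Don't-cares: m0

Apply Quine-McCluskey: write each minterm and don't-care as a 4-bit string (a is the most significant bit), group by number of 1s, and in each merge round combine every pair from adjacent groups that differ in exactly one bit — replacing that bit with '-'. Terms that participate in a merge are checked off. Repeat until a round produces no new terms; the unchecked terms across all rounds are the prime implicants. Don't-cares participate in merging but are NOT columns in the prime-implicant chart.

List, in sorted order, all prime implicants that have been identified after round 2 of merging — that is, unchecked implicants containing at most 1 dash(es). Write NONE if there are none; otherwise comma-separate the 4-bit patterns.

0-00, 01-0, 1-01

Round 0: 0000✓ 0100✓ 0101✓ 0110✓ 1001✓ 1100✓ 1101✓
Round 1: -100✓ -101✓ 0-00 01-0 010-✓ 1-01 110-✓
Round 2: -10-
PIs = {-10-, 0-00, 01-0, 1-01}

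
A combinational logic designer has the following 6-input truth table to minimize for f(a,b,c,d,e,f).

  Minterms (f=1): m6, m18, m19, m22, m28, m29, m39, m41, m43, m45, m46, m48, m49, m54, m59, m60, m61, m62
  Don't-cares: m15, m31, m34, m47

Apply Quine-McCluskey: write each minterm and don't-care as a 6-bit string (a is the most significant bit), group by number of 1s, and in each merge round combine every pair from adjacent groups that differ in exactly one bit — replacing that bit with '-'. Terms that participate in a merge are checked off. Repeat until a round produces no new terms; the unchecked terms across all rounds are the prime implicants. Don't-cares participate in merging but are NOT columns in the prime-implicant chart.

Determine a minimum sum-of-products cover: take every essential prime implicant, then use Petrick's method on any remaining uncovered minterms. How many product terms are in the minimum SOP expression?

Round 0: 000110✓ 001111✓ 010010✓ 010011✓ 010110✓ 011100✓ 011101✓ 011111✓ 100010 100111✓ 101001✓ 101011✓ 101101✓ 101110✓ 101111✓ 110000✓ 110001✓ 110110✓ 111011✓ 111100✓ 111101✓ 111110✓
Round 1: -01111 -10110 -11100✓ -11101✓ 0-0110 0-1111 010-10 01001- 0111-1 01110-✓ 1-1011 1-1101 1-1110 10-111 101-01✓ 101-11✓ 1010-1✓ 1011-1✓ 10111- 11-110 11000- 1111-0 11110-✓
Round 2: -1110- 101--1
PIs = {-01111, -10110, -1110-, 0-0110, 0-1111, 010-10, 01001-, 0111-1, 1-1011, 1-1101, 1-1110, 10-111, 100010, 101--1, 10111-, 11-110, 11000-, 1111-0}
Coverage chart:
  m6: 0-0110 ←essential
  m18: 010-10,01001-
  m19: 01001- ←essential
  m22: -10110,0-0110,010-10
  m28: -1110- ←essential
  m29: -1110-,0111-1
  m39: 10-111 ←essential
  m41: 101--1 ←essential
  m43: 1-1011,101--1
  m45: 1-1101,101--1
  m46: 1-1110,10111-
  m48: 11000- ←essential
  m49: 11000- ←essential
  m54: -10110,11-110
  m59: 1-1011 ←essential
  m60: -1110-,1111-0
  m61: -1110-,1-1101
  m62: 1-1110,11-110,1111-0
Essential: -1110-, 0-0110, 01001-, 1-1011, 10-111, 101--1, 11000-
Petrick residual → -10110, 1-1110
Min cover (9 terms): bc'def' + bcde' + a'c'def' + a'bc'd'e + acd'ef + acdef' + ab'def + ab'cf + abc'd'e'

9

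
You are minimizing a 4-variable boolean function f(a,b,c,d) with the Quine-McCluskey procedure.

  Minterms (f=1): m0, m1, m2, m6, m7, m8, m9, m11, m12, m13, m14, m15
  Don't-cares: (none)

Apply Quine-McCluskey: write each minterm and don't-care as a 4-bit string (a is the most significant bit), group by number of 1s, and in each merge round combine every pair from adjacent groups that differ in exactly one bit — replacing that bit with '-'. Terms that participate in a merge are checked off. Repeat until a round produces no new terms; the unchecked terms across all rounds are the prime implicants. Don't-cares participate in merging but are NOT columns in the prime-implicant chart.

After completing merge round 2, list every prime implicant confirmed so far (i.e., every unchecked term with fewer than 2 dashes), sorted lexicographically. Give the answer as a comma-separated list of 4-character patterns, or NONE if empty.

[col 0] 0000*, 0001*, 0010*, 0110*, 0111*, 1000*, 1001*, 1011*, 1100*, 1101*, 1110*, 1111*
[col 1] -000*, -001*, -110*, -111*, 0-10, 00-0, 000-*, 011-*, 1-00*, 1-01*, 1-11*, 10-1*, 100-*, 11-0*, 11-1*, 110-*, 111-*
[col 2] -00-, -11-, 1--1, 1-0-, 11--
Prime implicants: -00-, -11-, 0-10, 00-0, 1--1, 1-0-, 11--

0-10, 00-0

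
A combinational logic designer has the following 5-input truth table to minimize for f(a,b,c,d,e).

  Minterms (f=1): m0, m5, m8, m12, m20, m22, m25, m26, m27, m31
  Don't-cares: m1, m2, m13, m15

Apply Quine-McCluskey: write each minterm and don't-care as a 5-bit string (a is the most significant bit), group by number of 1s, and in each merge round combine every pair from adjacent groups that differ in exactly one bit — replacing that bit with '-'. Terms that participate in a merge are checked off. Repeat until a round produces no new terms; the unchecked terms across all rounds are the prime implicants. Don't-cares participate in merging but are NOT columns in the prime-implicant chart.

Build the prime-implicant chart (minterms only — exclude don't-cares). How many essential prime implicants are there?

3

Round 0: 00000✓ 00001✓ 00010✓ 00101✓ 01000✓ 01100✓ 01101✓ 01111✓ 10100✓ 10110✓ 11001✓ 11010✓ 11011✓ 11111✓
Round 1: -1111 0-000 0-101 00-01 000-0 0000- 01-00 011-1 0110- 101-0 11-11 110-1 1101-
PIs = {-1111, 0-000, 0-101, 00-01, 000-0, 0000-, 01-00, 011-1, 0110-, 101-0, 11-11, 110-1, 1101-}
Coverage chart:
  m0: 0-000,000-0,0000-
  m5: 0-101,00-01
  m8: 0-000,01-00
  m12: 01-00,0110-
  m20: 101-0 ←essential
  m22: 101-0 ←essential
  m25: 110-1 ←essential
  m26: 1101- ←essential
  m27: 11-11,110-1,1101-
  m31: -1111,11-11
Essential: 101-0, 110-1, 1101-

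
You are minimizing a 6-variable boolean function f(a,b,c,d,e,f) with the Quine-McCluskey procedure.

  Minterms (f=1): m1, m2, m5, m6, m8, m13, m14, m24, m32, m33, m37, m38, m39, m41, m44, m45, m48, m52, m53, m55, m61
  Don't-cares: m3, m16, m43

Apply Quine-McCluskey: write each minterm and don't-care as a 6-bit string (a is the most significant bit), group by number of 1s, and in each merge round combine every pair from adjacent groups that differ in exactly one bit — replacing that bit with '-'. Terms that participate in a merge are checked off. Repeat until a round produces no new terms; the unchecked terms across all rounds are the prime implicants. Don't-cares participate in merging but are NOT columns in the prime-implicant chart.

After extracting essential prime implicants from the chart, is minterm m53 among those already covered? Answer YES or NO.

size-2^0 implicants → 000001(✓)  000010(✓)  000011(✓)  000101(✓)  000110(✓)  001000(✓)  001101(✓)  001110(✓)  010000(✓)  011000(✓)  100000(✓)  100001(✓)  100101(✓)  100110(✓)  100111(✓)  101001(✓)  101011(✓)  101100(✓)  101101(✓)  110000(✓)  110100(✓)  110101(✓)  110111(✓)  111101(✓)
size-2^1 implicants → -00001(✓)  -00101(✓)  -00110  -01101(✓)  -10000  0-1000  00-101(✓)  00-110  000-01(✓)  000-10  0000-1  00001-  01-000  1-0000  1-0101(✓)  1-0111(✓)  1-1101(✓)  10-001(✓)  10-101(✓)  100-01(✓)  10000-  1001-1(✓)  10011-  101-01(✓)  1010-1  10110-  11-101(✓)  110-00  1101-1(✓)  11010-
size-2^2 implicants → -0-101  -00-01  1--101  1-01-1  10--01
Unchecked terms (primes): -0-101, -00-01, -00110, -10000, 0-1000, 00-110, 000-10, 0000-1, 00001-, 01-000, 1--101, 1-0000, 1-01-1, 10--01, 10000-, 10011-, 1010-1, 10110-, 110-00, 11010-
Minterm coverage:
  m1 ⊆ -00-01,0000-1
  m2 ⊆ 000-10,00001-
  m5 ⊆ -0-101,-00-01
  m6 ⊆ -00110,00-110,000-10
  m8 ⊆ 0-1000 [E]
  m13 ⊆ -0-101 [E]
  m14 ⊆ 00-110 [E]
  m24 ⊆ 0-1000,01-000
  m32 ⊆ 1-0000,10000-
  m33 ⊆ -00-01,10--01,10000-
  m37 ⊆ -0-101,-00-01,1--101,1-01-1,10--01
  m38 ⊆ -00110,10011-
  m39 ⊆ 1-01-1,10011-
  m41 ⊆ 10--01,1010-1
  m44 ⊆ 10110- [E]
  m45 ⊆ -0-101,1--101,10--01,10110-
  m48 ⊆ -10000,1-0000,110-00
  m52 ⊆ 110-00,11010-
  m53 ⊆ 1--101,1-01-1,11010-
  m55 ⊆ 1-01-1 [E]
  m61 ⊆ 1--101 [E]
E = {-0-101, 0-1000, 00-110, 1--101, 1-01-1, 10110-}

YES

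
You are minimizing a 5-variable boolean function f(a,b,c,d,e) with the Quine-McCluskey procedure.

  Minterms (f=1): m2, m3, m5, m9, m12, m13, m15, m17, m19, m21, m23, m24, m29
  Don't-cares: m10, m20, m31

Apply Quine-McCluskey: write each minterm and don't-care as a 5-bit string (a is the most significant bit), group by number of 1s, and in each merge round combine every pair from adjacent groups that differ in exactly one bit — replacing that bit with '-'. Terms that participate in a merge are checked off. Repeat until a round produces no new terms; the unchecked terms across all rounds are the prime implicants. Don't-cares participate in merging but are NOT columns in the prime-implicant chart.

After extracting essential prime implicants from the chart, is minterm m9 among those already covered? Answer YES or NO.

YES

size-2^0 implicants → 00010(✓)  00011(✓)  00101(✓)  01001(✓)  01010(✓)  01100(✓)  01101(✓)  01111(✓)  10001(✓)  10011(✓)  10100(✓)  10101(✓)  10111(✓)  11000  11101(✓)  11111(✓)
size-2^1 implicants → -0011  -0101(✓)  -1101(✓)  -1111(✓)  0-010  0-101(✓)  0001-  01-01  011-1(✓)  0110-  1-101(✓)  1-111(✓)  10-01(✓)  10-11(✓)  100-1(✓)  101-1(✓)  1010-  111-1(✓)
size-2^2 implicants → --101  -11-1  1-1-1  10--1
Unchecked terms (primes): --101, -0011, -11-1, 0-010, 0001-, 01-01, 0110-, 1-1-1, 10--1, 1010-, 11000
Minterm coverage:
  m2 ⊆ 0-010,0001-
  m3 ⊆ -0011,0001-
  m5 ⊆ --101 [E]
  m9 ⊆ 01-01 [E]
  m12 ⊆ 0110- [E]
  m13 ⊆ --101,-11-1,01-01,0110-
  m15 ⊆ -11-1 [E]
  m17 ⊆ 10--1 [E]
  m19 ⊆ -0011,10--1
  m21 ⊆ --101,1-1-1,10--1,1010-
  m23 ⊆ 1-1-1,10--1
  m24 ⊆ 11000 [E]
  m29 ⊆ --101,-11-1,1-1-1
E = {--101, -11-1, 01-01, 0110-, 10--1, 11000}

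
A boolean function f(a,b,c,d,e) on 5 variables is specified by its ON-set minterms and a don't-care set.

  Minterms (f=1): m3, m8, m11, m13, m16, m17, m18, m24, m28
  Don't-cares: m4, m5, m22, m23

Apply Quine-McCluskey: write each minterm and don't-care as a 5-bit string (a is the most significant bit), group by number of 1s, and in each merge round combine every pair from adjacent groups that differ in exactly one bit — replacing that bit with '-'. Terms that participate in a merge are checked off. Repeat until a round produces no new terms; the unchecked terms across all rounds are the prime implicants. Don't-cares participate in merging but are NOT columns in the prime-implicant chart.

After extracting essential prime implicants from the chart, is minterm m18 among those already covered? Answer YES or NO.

size-2^0 implicants → 00011(✓)  00100(✓)  00101(✓)  01000(✓)  01011(✓)  01101(✓)  10000(✓)  10001(✓)  10010(✓)  10110(✓)  10111(✓)  11000(✓)  11100(✓)
size-2^1 implicants → -1000  0-011  0-101  0010-  1-000  10-10  100-0  1000-  1011-  11-00
Unchecked terms (primes): -1000, 0-011, 0-101, 0010-, 1-000, 10-10, 100-0, 1000-, 1011-, 11-00
Minterm coverage:
  m3 ⊆ 0-011 [E]
  m8 ⊆ -1000 [E]
  m11 ⊆ 0-011 [E]
  m13 ⊆ 0-101 [E]
  m16 ⊆ 1-000,100-0,1000-
  m17 ⊆ 1000- [E]
  m18 ⊆ 10-10,100-0
  m24 ⊆ -1000,1-000,11-00
  m28 ⊆ 11-00 [E]
E = {-1000, 0-011, 0-101, 1000-, 11-00}

NO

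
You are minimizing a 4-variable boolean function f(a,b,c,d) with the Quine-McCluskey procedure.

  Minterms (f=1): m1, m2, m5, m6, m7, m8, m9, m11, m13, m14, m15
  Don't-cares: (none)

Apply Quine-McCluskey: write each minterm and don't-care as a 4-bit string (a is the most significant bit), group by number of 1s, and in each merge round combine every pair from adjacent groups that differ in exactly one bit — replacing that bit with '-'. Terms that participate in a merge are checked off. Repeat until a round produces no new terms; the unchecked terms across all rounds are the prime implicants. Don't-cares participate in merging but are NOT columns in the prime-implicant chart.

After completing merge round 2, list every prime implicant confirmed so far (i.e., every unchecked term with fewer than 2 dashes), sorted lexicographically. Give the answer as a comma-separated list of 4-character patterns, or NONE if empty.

Round 0: 0001✓ 0010✓ 0101✓ 0110✓ 0111✓ 1000✓ 1001✓ 1011✓ 1101✓ 1110✓ 1111✓
Round 1: -001✓ -101✓ -110✓ -111✓ 0-01✓ 0-10 01-1✓ 011-✓ 1-01✓ 1-11✓ 10-1✓ 100- 11-1✓ 111-✓
Round 2: --01 -1-1 -11- 1--1
PIs = {--01, -1-1, -11-, 0-10, 1--1, 100-}

0-10, 100-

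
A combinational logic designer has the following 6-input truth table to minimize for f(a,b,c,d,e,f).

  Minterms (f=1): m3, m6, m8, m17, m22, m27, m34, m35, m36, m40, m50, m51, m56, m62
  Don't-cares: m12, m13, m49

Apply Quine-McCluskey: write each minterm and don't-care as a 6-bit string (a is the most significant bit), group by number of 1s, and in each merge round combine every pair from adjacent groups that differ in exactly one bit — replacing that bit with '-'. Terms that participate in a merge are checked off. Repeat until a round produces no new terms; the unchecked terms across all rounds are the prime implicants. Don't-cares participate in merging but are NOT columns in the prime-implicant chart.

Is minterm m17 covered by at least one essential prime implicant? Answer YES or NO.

[col 0] 000011*, 000110*, 001000*, 001100*, 001101*, 010001*, 010110*, 011011, 100010*, 100011*, 100100, 101000*, 110001*, 110010*, 110011*, 111000*, 111110
[col 1] -00011, -01000, -10001, 0-0110, 001-00, 00110-, 1-0010*, 1-0011*, 1-1000, 10001-*, 1100-1, 11001-*
[col 2] 1-001-
Prime implicants: -00011, -01000, -10001, 0-0110, 001-00, 00110-, 011011, 1-001-, 1-1000, 100100, 1100-1, 111110
PI chart (minterm → PIs covering it):
  3 | -00011  (sole → essential)
  6 | 0-0110  (sole → essential)
  8 | -01000,001-00
  17 | -10001  (sole → essential)
  22 | 0-0110  (sole → essential)
  27 | 011011  (sole → essential)
  34 | 1-001-  (sole → essential)
  35 | -00011,1-001-
  36 | 100100  (sole → essential)
  40 | -01000,1-1000
  50 | 1-001-  (sole → essential)
  51 | 1-001-,1100-1
  56 | 1-1000  (sole → essential)
  62 | 111110  (sole → essential)
Essential prime implicants: -00011, -10001, 0-0110, 011011, 1-001-, 1-1000, 100100, 111110

YES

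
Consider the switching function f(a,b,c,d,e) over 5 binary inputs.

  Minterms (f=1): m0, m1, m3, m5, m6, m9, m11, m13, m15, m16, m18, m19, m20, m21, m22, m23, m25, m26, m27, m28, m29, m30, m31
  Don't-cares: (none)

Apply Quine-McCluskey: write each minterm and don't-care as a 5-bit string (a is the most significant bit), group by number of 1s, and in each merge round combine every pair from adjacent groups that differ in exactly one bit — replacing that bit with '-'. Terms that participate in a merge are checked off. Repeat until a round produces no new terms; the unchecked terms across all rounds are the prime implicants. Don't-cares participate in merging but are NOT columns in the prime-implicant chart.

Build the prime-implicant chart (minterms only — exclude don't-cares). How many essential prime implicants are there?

size-2^0 implicants → 00000(✓)  00001(✓)  00011(✓)  00101(✓)  00110(✓)  01001(✓)  01011(✓)  01101(✓)  01111(✓)  10000(✓)  10010(✓)  10011(✓)  10100(✓)  10101(✓)  10110(✓)  10111(✓)  11001(✓)  11010(✓)  11011(✓)  11100(✓)  11101(✓)  11110(✓)  11111(✓)
size-2^1 implicants → -0000  -0011(✓)  -0101(✓)  -0110  -1001(✓)  -1011(✓)  -1101(✓)  -1111(✓)  0-001(✓)  0-011(✓)  0-101(✓)  00-01(✓)  000-1(✓)  0000-  01-01(✓)  01-11(✓)  010-1(✓)  011-1(✓)  1-010(✓)  1-011(✓)  1-100(✓)  1-101(✓)  1-110(✓)  1-111(✓)  10-00(✓)  10-10(✓)  10-11(✓)  100-0(✓)  1001-(✓)  101-0(✓)  101-1(✓)  1010-(✓)  1011-(✓)  11-01(✓)  11-10(✓)  11-11(✓)  110-1(✓)  1101-(✓)  111-0(✓)  111-1(✓)  1110-(✓)  1111-(✓)
size-2^2 implicants → --011  --101  -1-01(✓)  -1-11(✓)  -10-1(✓)  -11-1(✓)  0--01  0-0-1  01--1(✓)  1--10(✓)  1--11(✓)  1-01-(✓)  1-1-0(✓)  1-1-1(✓)  1-10-(✓)  1-11-(✓)  10--0  10-1-(✓)  101--(✓)  11--1(✓)  11-1-(✓)  111--(✓)
size-2^3 implicants → -1--1  1--1-  1-1--
Unchecked terms (primes): --011, --101, -0000, -0110, -1--1, 0--01, 0-0-1, 0000-, 1--1-, 1-1--, 10--0
Minterm coverage:
  m0 ⊆ -0000,0000-
  m1 ⊆ 0--01,0-0-1,0000-
  m3 ⊆ --011,0-0-1
  m5 ⊆ --101,0--01
  m6 ⊆ -0110 [E]
  m9 ⊆ -1--1,0--01,0-0-1
  m11 ⊆ --011,-1--1,0-0-1
  m13 ⊆ --101,-1--1,0--01
  m15 ⊆ -1--1 [E]
  m16 ⊆ -0000,10--0
  m18 ⊆ 1--1-,10--0
  m19 ⊆ --011,1--1-
  m20 ⊆ 1-1--,10--0
  m21 ⊆ --101,1-1--
  m22 ⊆ -0110,1--1-,1-1--,10--0
  m23 ⊆ 1--1-,1-1--
  m25 ⊆ -1--1 [E]
  m26 ⊆ 1--1- [E]
  m27 ⊆ --011,-1--1,1--1-
  m28 ⊆ 1-1-- [E]
  m29 ⊆ --101,-1--1,1-1--
  m30 ⊆ 1--1-,1-1--
  m31 ⊆ -1--1,1--1-,1-1--
E = {-0110, -1--1, 1--1-, 1-1--}

4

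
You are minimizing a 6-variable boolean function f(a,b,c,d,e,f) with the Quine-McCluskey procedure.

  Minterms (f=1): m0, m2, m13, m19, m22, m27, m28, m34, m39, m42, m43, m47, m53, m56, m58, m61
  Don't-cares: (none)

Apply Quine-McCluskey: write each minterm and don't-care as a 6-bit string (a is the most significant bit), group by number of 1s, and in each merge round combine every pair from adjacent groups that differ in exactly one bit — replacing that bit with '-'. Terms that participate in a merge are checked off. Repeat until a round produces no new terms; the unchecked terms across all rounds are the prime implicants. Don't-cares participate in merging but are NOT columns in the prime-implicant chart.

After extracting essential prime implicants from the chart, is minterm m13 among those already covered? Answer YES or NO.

Round 0: 000000✓ 000010✓ 001101 010011✓ 010110 011011✓ 011100 100010✓ 100111✓ 101010✓ 101011✓ 101111✓ 110101✓ 111000✓ 111010✓ 111101✓
Round 1: -00010 0000-0 01-011 1-1010 10-010 10-111 101-11 10101- 11-101 1110-0
PIs = {-00010, 0000-0, 001101, 01-011, 010110, 011100, 1-1010, 10-010, 10-111, 101-11, 10101-, 11-101, 1110-0}
Coverage chart:
  m0: 0000-0 ←essential
  m2: -00010,0000-0
  m13: 001101 ←essential
  m19: 01-011 ←essential
  m22: 010110 ←essential
  m27: 01-011 ←essential
  m28: 011100 ←essential
  m34: -00010,10-010
  m39: 10-111 ←essential
  m42: 1-1010,10-010,10101-
  m43: 101-11,10101-
  m47: 10-111,101-11
  m53: 11-101 ←essential
  m56: 1110-0 ←essential
  m58: 1-1010,1110-0
  m61: 11-101 ←essential
Essential: 0000-0, 001101, 01-011, 010110, 011100, 10-111, 11-101, 1110-0

YES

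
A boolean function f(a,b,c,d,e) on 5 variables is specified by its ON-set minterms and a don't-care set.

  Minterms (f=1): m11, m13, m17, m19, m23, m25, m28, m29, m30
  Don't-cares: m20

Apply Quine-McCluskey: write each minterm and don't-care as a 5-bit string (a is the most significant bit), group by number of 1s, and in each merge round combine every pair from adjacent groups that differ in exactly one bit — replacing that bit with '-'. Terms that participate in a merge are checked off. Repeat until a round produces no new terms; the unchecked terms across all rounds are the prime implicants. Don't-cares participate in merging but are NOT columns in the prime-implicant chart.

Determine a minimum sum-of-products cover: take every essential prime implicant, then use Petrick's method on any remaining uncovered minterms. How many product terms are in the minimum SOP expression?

Round 0: 01011 01101✓ 10001✓ 10011✓ 10100✓ 10111✓ 11001✓ 11100✓ 11101✓ 11110✓
Round 1: -1101 1-001 1-100 10-11 100-1 11-01 111-0 1110-
PIs = {-1101, 01011, 1-001, 1-100, 10-11, 100-1, 11-01, 111-0, 1110-}
Coverage chart:
  m11: 01011 ←essential
  m13: -1101 ←essential
  m17: 1-001,100-1
  m19: 10-11,100-1
  m23: 10-11 ←essential
  m25: 1-001,11-01
  m28: 1-100,111-0,1110-
  m29: -1101,11-01,1110-
  m30: 111-0 ←essential
Essential: -1101, 01011, 10-11, 111-0
Petrick residual → 1-001
Min cover (5 terms): bcd'e + a'bc'de + ac'd'e + ab'de + abce'

5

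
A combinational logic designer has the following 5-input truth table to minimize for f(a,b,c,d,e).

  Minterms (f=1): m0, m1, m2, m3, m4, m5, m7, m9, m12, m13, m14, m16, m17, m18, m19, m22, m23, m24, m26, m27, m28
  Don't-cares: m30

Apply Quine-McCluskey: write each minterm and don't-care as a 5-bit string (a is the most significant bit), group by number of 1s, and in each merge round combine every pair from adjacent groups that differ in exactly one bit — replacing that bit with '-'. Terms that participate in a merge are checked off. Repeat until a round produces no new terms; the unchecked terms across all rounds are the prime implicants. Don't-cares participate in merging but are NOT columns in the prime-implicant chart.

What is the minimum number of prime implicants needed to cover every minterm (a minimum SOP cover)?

size-2^0 implicants → 00000(✓)  00001(✓)  00010(✓)  00011(✓)  00100(✓)  00101(✓)  00111(✓)  01001(✓)  01100(✓)  01101(✓)  01110(✓)  10000(✓)  10001(✓)  10010(✓)  10011(✓)  10110(✓)  10111(✓)  11000(✓)  11010(✓)  11011(✓)  11100(✓)  11110(✓)
size-2^1 implicants → -0000(✓)  -0001(✓)  -0010(✓)  -0011(✓)  -0111(✓)  -1100(✓)  -1110(✓)  0-001(✓)  0-100(✓)  0-101(✓)  00-00(✓)  00-01(✓)  00-11(✓)  000-0(✓)  000-1(✓)  0000-(✓)  0001-(✓)  001-1(✓)  0010-(✓)  01-01(✓)  011-0(✓)  0110-(✓)  1-000(✓)  1-010(✓)  1-011(✓)  1-110(✓)  10-10(✓)  10-11(✓)  100-0(✓)  100-1(✓)  1000-(✓)  1001-(✓)  1011-(✓)  11-00(✓)  11-10(✓)  110-0(✓)  1101-(✓)  111-0(✓)
size-2^2 implicants → -0-11  -00-0(✓)  -00-1(✓)  -000-(✓)  -001-(✓)  -11-0  0--01  0-10-  00--1  00-0-  000--(✓)  1--10  1-0-0  1-01-  10-1-  100--(✓)  11--0
size-2^3 implicants → -00--
Unchecked terms (primes): -0-11, -00--, -11-0, 0--01, 0-10-, 00--1, 00-0-, 1--10, 1-0-0, 1-01-, 10-1-, 11--0
Minterm coverage:
  m0 ⊆ -00--,00-0-
  m1 ⊆ -00--,0--01,00--1,00-0-
  m2 ⊆ -00-- [E]
  m3 ⊆ -0-11,-00--,00--1
  m4 ⊆ 0-10-,00-0-
  m5 ⊆ 0--01,0-10-,00--1,00-0-
  m7 ⊆ -0-11,00--1
  m9 ⊆ 0--01 [E]
  m12 ⊆ -11-0,0-10-
  m13 ⊆ 0--01,0-10-
  m14 ⊆ -11-0 [E]
  m16 ⊆ -00--,1-0-0
  m17 ⊆ -00-- [E]
  m18 ⊆ -00--,1--10,1-0-0,1-01-,10-1-
  m19 ⊆ -0-11,-00--,1-01-,10-1-
  m22 ⊆ 1--10,10-1-
  m23 ⊆ -0-11,10-1-
  m24 ⊆ 1-0-0,11--0
  m26 ⊆ 1--10,1-0-0,1-01-,11--0
  m27 ⊆ 1-01- [E]
  m28 ⊆ -11-0,11--0
E = {-00--, -11-0, 0--01, 1-01-}
Petrick residual → -0-11, 0-10-, 1--10, 1-0-0
Cover = b'de + b'c' + bce' + a'd'e + a'cd' + ade' + ac'e' + ac'd  |cover|=8

8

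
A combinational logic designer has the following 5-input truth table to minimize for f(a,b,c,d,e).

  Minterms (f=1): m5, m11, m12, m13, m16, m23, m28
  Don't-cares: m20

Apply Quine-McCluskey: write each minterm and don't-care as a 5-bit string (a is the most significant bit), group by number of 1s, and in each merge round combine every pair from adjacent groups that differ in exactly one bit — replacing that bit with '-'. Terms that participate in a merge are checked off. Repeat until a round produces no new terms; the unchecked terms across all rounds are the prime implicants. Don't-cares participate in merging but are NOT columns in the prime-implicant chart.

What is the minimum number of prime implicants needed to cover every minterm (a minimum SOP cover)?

Round 0: 00101✓ 01011 01100✓ 01101✓ 10000✓ 10100✓ 10111 11100✓
Round 1: -1100 0-101 0110- 1-100 10-00
PIs = {-1100, 0-101, 01011, 0110-, 1-100, 10-00, 10111}
Coverage chart:
  m5: 0-101 ←essential
  m11: 01011 ←essential
  m12: -1100,0110-
  m13: 0-101,0110-
  m16: 10-00 ←essential
  m23: 10111 ←essential
  m28: -1100,1-100
Essential: 0-101, 01011, 10-00, 10111
Petrick residual → -1100
Min cover (5 terms): bcd'e' + a'cd'e + a'bc'de + ab'd'e' + ab'cde

5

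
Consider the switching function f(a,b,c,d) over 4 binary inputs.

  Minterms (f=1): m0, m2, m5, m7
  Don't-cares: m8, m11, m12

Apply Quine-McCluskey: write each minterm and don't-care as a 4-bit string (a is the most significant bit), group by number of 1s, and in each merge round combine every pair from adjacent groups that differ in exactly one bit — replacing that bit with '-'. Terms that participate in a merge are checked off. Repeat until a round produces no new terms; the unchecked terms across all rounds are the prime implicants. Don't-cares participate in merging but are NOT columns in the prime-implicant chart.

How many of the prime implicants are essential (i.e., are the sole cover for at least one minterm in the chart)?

2

Round 0: 0000✓ 0010✓ 0101✓ 0111✓ 1000✓ 1011 1100✓
Round 1: -000 00-0 01-1 1-00
PIs = {-000, 00-0, 01-1, 1-00, 1011}
Coverage chart:
  m0: -000,00-0
  m2: 00-0 ←essential
  m5: 01-1 ←essential
  m7: 01-1 ←essential
Essential: 00-0, 01-1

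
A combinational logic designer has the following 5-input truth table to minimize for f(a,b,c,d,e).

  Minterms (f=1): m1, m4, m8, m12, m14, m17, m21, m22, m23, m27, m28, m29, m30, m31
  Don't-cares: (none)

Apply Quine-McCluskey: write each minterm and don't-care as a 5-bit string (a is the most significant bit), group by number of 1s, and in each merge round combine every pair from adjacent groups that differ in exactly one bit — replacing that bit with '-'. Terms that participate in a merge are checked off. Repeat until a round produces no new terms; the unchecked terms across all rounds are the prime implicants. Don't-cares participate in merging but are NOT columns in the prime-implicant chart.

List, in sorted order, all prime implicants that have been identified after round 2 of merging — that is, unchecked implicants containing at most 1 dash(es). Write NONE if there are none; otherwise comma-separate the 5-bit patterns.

size-2^0 implicants → 00001(✓)  00100(✓)  01000(✓)  01100(✓)  01110(✓)  10001(✓)  10101(✓)  10110(✓)  10111(✓)  11011(✓)  11100(✓)  11101(✓)  11110(✓)  11111(✓)
size-2^1 implicants → -0001  -1100(✓)  -1110(✓)  0-100  01-00  011-0(✓)  1-101(✓)  1-110(✓)  1-111(✓)  10-01  101-1(✓)  1011-(✓)  11-11  111-0(✓)  111-1(✓)  1110-(✓)  1111-(✓)
size-2^2 implicants → -11-0  1-1-1  1-11-  111--
Unchecked terms (primes): -0001, -11-0, 0-100, 01-00, 1-1-1, 1-11-, 10-01, 11-11, 111--

-0001, 0-100, 01-00, 10-01, 11-11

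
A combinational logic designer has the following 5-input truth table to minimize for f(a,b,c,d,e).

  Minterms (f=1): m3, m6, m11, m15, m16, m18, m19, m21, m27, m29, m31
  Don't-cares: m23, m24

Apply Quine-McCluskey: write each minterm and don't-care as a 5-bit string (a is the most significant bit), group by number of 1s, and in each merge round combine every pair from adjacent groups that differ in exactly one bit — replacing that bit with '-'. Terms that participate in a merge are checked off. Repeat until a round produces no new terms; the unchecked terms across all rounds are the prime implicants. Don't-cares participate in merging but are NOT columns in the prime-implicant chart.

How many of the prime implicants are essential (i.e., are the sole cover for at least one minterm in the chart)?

size-2^0 implicants → 00011(✓)  00110  01011(✓)  01111(✓)  10000(✓)  10010(✓)  10011(✓)  10101(✓)  10111(✓)  11000(✓)  11011(✓)  11101(✓)  11111(✓)
size-2^1 implicants → -0011(✓)  -1011(✓)  -1111(✓)  0-011(✓)  01-11(✓)  1-000  1-011(✓)  1-101(✓)  1-111(✓)  10-11(✓)  100-0  1001-  101-1(✓)  11-11(✓)  111-1(✓)
size-2^2 implicants → --011  -1-11  1--11  1-1-1
Unchecked terms (primes): --011, -1-11, 00110, 1--11, 1-000, 1-1-1, 100-0, 1001-
Minterm coverage:
  m3 ⊆ --011 [E]
  m6 ⊆ 00110 [E]
  m11 ⊆ --011,-1-11
  m15 ⊆ -1-11 [E]
  m16 ⊆ 1-000,100-0
  m18 ⊆ 100-0,1001-
  m19 ⊆ --011,1--11,1001-
  m21 ⊆ 1-1-1 [E]
  m27 ⊆ --011,-1-11,1--11
  m29 ⊆ 1-1-1 [E]
  m31 ⊆ -1-11,1--11,1-1-1
E = {--011, -1-11, 00110, 1-1-1}

4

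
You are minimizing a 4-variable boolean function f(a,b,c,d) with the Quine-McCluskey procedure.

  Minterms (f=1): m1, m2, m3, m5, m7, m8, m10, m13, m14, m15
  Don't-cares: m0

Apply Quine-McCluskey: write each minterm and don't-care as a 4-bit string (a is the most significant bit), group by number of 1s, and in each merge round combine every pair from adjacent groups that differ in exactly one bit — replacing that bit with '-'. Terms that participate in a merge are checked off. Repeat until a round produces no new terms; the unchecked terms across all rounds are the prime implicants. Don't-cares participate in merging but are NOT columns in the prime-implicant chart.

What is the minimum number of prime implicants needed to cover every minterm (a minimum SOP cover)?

4

Round 0: 0000✓ 0001✓ 0010✓ 0011✓ 0101✓ 0111✓ 1000✓ 1010✓ 1101✓ 1110✓ 1111✓
Round 1: -000✓ -010✓ -101✓ -111✓ 0-01✓ 0-11✓ 00-0✓ 00-1✓ 000-✓ 001-✓ 01-1✓ 1-10 10-0✓ 11-1✓ 111-
Round 2: -0-0 -1-1 0--1 00--
PIs = {-0-0, -1-1, 0--1, 00--, 1-10, 111-}
Coverage chart:
  m1: 0--1,00--
  m2: -0-0,00--
  m3: 0--1,00--
  m5: -1-1,0--1
  m7: -1-1,0--1
  m8: -0-0 ←essential
  m10: -0-0,1-10
  m13: -1-1 ←essential
  m14: 1-10,111-
  m15: -1-1,111-
Essential: -0-0, -1-1
Petrick residual → 0--1, 1-10
Min cover (4 terms): b'd' + bd + a'd + acd'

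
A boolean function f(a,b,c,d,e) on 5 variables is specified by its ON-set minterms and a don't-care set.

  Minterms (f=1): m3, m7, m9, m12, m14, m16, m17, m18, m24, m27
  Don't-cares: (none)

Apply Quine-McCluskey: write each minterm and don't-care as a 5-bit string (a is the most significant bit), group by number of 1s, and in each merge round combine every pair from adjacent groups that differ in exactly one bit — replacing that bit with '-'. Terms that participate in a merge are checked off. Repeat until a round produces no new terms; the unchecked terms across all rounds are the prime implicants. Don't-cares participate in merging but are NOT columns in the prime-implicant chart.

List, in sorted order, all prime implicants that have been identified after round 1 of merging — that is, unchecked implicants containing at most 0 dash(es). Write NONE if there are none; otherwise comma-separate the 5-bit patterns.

size-2^0 implicants → 00011(✓)  00111(✓)  01001  01100(✓)  01110(✓)  10000(✓)  10001(✓)  10010(✓)  11000(✓)  11011
size-2^1 implicants → 00-11  011-0  1-000  100-0  1000-
Unchecked terms (primes): 00-11, 01001, 011-0, 1-000, 100-0, 1000-, 11011

01001, 11011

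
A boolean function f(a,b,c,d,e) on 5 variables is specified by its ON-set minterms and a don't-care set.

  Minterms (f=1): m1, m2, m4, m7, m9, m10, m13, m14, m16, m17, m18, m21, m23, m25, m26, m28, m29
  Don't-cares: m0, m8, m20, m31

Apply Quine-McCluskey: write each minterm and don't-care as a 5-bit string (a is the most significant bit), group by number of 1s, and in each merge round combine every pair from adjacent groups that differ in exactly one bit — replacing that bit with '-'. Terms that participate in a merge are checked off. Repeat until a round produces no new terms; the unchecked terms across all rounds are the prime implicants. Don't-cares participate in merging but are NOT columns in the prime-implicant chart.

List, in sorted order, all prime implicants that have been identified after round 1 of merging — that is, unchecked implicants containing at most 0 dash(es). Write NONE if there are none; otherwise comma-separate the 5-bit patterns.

Round 0: 00000✓ 00001✓ 00010✓ 00100✓ 00111✓ 01000✓ 01001✓ 01010✓ 01101✓ 01110✓ 10000✓ 10001✓ 10010✓ 10100✓ 10101✓ 10111✓ 11001✓ 11010✓ 11100✓ 11101✓ 11111✓
Round 1: -0000✓ -0001✓ -0010✓ -0100✓ -0111 -1001✓ -1010✓ -1101✓ 0-000✓ 0-001✓ 0-010✓ 00-00✓ 000-0✓ 0000-✓ 01-01✓ 01-10 010-0✓ 0100-✓ 1-001✓ 1-010✓ 1-100✓ 1-101✓ 1-111✓ 10-00✓ 10-01✓ 100-0✓ 1000-✓ 101-1✓ 1010-✓ 11-01✓ 111-1✓ 1110-✓
Round 2: --001 --010 -0-00 -00-0 -000- -1-01 0-0-0 0-00- 1--01 1-1-1 1-10- 10-0-
PIs = {--001, --010, -0-00, -00-0, -000-, -0111, -1-01, 0-0-0, 0-00-, 01-10, 1--01, 1-1-1, 1-10-, 10-0-}

NONE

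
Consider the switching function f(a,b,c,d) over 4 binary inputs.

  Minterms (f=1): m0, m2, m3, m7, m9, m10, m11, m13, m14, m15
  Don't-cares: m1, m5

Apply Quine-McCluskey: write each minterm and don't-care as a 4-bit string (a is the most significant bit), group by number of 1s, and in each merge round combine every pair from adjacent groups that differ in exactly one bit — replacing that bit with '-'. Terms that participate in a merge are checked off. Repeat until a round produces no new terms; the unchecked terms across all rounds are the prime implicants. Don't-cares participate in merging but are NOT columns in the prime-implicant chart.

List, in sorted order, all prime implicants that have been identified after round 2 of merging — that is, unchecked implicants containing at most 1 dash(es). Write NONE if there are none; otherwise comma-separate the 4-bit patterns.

NONE

size-2^0 implicants → 0000(✓)  0001(✓)  0010(✓)  0011(✓)  0101(✓)  0111(✓)  1001(✓)  1010(✓)  1011(✓)  1101(✓)  1110(✓)  1111(✓)
size-2^1 implicants → -001(✓)  -010(✓)  -011(✓)  -101(✓)  -111(✓)  0-01(✓)  0-11(✓)  00-0(✓)  00-1(✓)  000-(✓)  001-(✓)  01-1(✓)  1-01(✓)  1-10(✓)  1-11(✓)  10-1(✓)  101-(✓)  11-1(✓)  111-(✓)
size-2^2 implicants → --01(✓)  --11(✓)  -0-1(✓)  -01-  -1-1(✓)  0--1(✓)  00--  1--1(✓)  1-1-
size-2^3 implicants → ---1
Unchecked terms (primes): ---1, -01-, 00--, 1-1-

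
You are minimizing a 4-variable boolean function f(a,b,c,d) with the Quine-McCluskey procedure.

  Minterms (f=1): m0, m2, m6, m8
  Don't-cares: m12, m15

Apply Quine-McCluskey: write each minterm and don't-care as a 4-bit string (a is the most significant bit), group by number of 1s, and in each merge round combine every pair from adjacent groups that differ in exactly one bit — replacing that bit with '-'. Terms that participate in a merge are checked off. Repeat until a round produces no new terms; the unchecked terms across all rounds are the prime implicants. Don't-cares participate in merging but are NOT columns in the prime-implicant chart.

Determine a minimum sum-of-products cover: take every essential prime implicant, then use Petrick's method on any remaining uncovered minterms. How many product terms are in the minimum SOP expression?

Round 0: 0000✓ 0010✓ 0110✓ 1000✓ 1100✓ 1111
Round 1: -000 0-10 00-0 1-00
PIs = {-000, 0-10, 00-0, 1-00, 1111}
Coverage chart:
  m0: -000,00-0
  m2: 0-10,00-0
  m6: 0-10 ←essential
  m8: -000,1-00
Essential: 0-10
Petrick residual → -000
Min cover (2 terms): b'c'd' + a'cd'

2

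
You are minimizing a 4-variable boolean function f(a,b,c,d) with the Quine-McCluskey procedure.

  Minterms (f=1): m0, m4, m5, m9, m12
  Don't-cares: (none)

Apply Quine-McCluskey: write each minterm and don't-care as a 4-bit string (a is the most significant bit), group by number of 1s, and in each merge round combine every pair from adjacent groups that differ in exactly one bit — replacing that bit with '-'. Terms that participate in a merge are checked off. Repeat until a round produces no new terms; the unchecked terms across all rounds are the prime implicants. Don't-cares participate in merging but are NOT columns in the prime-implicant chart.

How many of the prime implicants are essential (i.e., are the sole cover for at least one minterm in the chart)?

4

[col 0] 0000*, 0100*, 0101*, 1001, 1100*
[col 1] -100, 0-00, 010-
Prime implicants: -100, 0-00, 010-, 1001
PI chart (minterm → PIs covering it):
  0 | 0-00  (sole → essential)
  4 | -100,0-00,010-
  5 | 010-  (sole → essential)
  9 | 1001  (sole → essential)
  12 | -100  (sole → essential)
Essential prime implicants: -100, 0-00, 010-, 1001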